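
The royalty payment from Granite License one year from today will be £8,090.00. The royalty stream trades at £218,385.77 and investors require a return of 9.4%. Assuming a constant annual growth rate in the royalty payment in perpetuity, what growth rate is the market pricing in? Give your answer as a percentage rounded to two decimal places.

P = D₁/(r−g) ⇒ g = r − D₁/P = 0.094 − £8,090.00/£218,385.77 = 0.056955

5.70%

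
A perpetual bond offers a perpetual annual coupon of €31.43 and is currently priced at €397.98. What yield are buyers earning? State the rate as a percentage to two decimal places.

7.90%

P = C/r ⇒ r = C/P = €31.43/€397.98 = 0.078974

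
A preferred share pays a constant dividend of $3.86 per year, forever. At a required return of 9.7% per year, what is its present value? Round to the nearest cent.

Level perpetuity: PV = C / r = $3.86 / 0.097 = $39.79

$39.79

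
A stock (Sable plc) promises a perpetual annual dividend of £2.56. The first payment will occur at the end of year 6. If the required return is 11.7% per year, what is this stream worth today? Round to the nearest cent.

£12.58

Value at end of year 5: C / r = £2.56 / 0.117 = £21.8803
Discount to today: PV = £21.8803 / (1 + 0.117)^5 = £21.8803 / 1.738865 = £12.58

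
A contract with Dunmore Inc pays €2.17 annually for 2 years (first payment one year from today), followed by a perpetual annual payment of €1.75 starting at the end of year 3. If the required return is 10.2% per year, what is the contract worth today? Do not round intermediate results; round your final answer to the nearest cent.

PV of 2-year annuity: €2.17 × [1 − (1+0.102)^−2] / 0.102 = 3.75603
Perpetuity value at year 2: €1.75 / 0.102 = 17.15686
PV of perpetuity: 17.15686 / (1+0.102)^2 = 14.12780
Total PV = 3.75603 + 14.12780 = 17.88384

€17.88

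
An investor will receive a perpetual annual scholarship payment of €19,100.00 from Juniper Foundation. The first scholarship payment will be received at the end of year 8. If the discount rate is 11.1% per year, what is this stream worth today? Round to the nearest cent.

Value at end of year 7: C / r = €19,100.00 / 0.111 = €172,072.0721
Discount to today: PV = €172,072.0721 / (1 + 0.111)^7 = €172,072.0721 / 2.089288 = €82,359.17

€82359.17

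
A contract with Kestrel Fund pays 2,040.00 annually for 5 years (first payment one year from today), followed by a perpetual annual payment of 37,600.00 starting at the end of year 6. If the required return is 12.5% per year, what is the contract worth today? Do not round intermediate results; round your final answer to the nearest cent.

PV of 5-year annuity: 2,040.00 × [1 − (1+0.125)^−5] / 0.125 = 7263.55942
Perpetuity value at year 5: 37,600.00 / 0.125 = 300800.00000
PV of perpetuity: 300800.00000 / (1+0.125)^5 = 166922.63036
Total PV = 7263.55942 + 166922.63036 = 174186.18977

174186.19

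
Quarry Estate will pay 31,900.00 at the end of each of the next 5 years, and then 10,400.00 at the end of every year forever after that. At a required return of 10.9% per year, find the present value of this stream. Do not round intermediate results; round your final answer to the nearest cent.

PV of 5-year annuity: 31,900.00 × [1 − (1+0.109)^−5] / 0.109 = 118196.29782
Perpetuity value at year 5: 10,400.00 / 0.109 = 95412.84404
PV of perpetuity: 95412.84404 / (1+0.109)^5 = 56878.62782
Total PV = 118196.29782 + 56878.62782 = 175074.92564

175074.93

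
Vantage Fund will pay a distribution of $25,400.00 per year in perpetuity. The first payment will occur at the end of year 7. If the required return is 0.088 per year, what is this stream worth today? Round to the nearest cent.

$174011.39

Value at end of year 6: C / r = $25,400.00 / 0.088 = $288,636.3636
Discount to today: PV = $288,636.3636 / (1 + 0.088)^6 = $288,636.3636 / 1.658721 = $174,011.39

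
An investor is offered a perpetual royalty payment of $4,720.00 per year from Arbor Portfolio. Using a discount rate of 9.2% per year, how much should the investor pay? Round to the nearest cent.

$51304.35

Level perpetuity: PV = C / r = $4,720.00 / 0.092 = $51,304.35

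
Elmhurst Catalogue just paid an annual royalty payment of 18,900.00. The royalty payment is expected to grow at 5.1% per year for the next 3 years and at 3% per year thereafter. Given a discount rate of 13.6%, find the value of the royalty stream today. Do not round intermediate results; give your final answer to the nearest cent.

D_1 = 19863.90000
D_2 = 20876.95890
D_3 = 21941.68380
Terminal value at year 3: TV = D_3×(1+g_2)/(r−g_2) = 22599.93432/0.106 = 213206.92753
P_0 = D_1/(1+r)^1 + D_2/(1+r)^2 + D_3/(1+r)^3 + TV/(1+r)^3
    = 17485.82746 + 16177.46890 + 14967.00687 + 145434.12340 = 194064.42664

194064.43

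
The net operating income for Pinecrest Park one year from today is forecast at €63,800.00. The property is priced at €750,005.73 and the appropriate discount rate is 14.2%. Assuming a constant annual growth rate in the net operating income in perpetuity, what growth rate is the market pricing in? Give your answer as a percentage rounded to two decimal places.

5.69%

P = D₁/(r−g) ⇒ g = r − D₁/P = 0.142 − €63,800.00/€750,005.73 = 0.056934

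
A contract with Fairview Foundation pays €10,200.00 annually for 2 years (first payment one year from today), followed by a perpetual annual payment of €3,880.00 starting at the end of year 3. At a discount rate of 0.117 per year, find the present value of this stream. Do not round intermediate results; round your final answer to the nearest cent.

€43885.77

PV of 2-year annuity: €10,200.00 × [1 − (1+0.117)^−2] / 0.117 = 17306.71666
Perpetuity value at year 2: €3,880.00 / 0.117 = 33162.39316
PV of perpetuity: 33162.39316 / (1+0.117)^2 = 26579.05388
Total PV = 17306.71666 + 26579.05388 = 43885.77054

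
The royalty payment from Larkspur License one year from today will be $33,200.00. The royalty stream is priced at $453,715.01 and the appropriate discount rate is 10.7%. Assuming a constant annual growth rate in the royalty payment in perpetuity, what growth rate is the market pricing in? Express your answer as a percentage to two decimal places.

P = D₁/(r−g) ⇒ g = r − D₁/P = 0.107 − $33,200.00/$453,715.01 = 0.033826

3.38%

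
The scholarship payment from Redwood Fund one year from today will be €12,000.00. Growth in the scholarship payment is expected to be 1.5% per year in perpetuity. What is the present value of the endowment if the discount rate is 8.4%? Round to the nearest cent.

Growing perpetuity: P = D₁ / (r − g) = €12,000.0000 / (0.084 − 0.015) = €173,913.04

€173913.04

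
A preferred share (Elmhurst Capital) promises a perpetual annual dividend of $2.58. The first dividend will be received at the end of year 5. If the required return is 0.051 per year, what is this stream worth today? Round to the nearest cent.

Value at end of year 4: C / r = $2.58 / 0.051 = $50.5882
Discount to today: PV = $50.5882 / (1 + 0.051)^4 = $50.5882 / 1.220143 = $41.46

$41.46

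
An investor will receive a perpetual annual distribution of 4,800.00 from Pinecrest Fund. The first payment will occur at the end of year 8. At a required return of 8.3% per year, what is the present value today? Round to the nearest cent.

33095.12

Value at end of year 7: C / r = 4,800.00 / 0.083 = 57,831.3253
Discount to today: PV = 57,831.3253 / (1 + 0.083)^7 = 57,831.3253 / 1.747428 = 33,095.12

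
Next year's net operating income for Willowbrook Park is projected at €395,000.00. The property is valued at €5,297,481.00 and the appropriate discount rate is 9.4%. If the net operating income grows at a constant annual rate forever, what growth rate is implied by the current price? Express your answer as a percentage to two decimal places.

1.94%

P = D₁/(r−g) ⇒ g = r − D₁/P = 0.094 − €395,000.00/€5,297,481.00 = 0.019436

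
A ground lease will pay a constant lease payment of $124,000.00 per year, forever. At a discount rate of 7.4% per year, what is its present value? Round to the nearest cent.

$1675675.68

Level perpetuity: PV = C / r = $124,000.00 / 0.074 = $1,675,675.68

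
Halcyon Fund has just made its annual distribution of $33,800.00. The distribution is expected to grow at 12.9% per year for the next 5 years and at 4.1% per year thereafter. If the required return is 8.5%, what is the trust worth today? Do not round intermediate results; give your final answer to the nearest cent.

$1166225.53

D_1 = 38160.20000
D_2 = 43082.86580
D_3 = 48640.55549
D_4 = 54915.18715
D_5 = 61999.24629
Terminal value at year 5: TV = D_5×(1+g_2)/(r−g_2) = 64541.21539/0.044 = 1466845.80422
P_0 = D_1/(1+r)^1 + D_2/(1+r)^2 + D_3/(1+r)^3 + D_4/(1+r)^4 + D_5/(1+r)^5 + TV/(1+r)^5
    = 35170.69124 + 36596.96812 + 38081.08480 + 39625.38686 + 41232.31499 + 975519.08877 = 1166225.53479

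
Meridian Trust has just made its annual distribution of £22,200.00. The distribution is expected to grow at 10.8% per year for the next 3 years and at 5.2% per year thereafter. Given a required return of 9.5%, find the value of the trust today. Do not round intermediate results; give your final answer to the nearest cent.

D_1 = 24597.60000
D_2 = 27254.14080
D_3 = 30197.58801
Terminal value at year 3: TV = D_3×(1+g_2)/(r−g_2) = 31767.86258/0.043 = 738787.50192
P_0 = D_1/(1+r)^1 + D_2/(1+r)^2 + D_3/(1+r)^3 + TV/(1+r)^3
    = 22463.56164 + 22730.25233 + 23000.10921 + 562700.34618 = 630894.26936

£630894.27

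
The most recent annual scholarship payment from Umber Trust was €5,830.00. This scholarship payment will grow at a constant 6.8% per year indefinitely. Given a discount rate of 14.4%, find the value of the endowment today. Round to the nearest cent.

€81926.84

D₁ = D₀ × (1 + g) = €5,830.00 × 1.068 = €6,226.4400
Growing perpetuity: P = D₁ / (r − g) = €6,226.4400 / (0.144 − 0.068) = €81,926.84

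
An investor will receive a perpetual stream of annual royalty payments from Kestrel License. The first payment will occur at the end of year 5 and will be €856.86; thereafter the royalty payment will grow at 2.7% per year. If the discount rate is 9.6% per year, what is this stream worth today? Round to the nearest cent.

€8606.34

Value at end of year 4: C₁ / (r − g) = €856.86 / (0.096 − 0.027) = €12,418.2609
Discount to today: PV = €12,418.2609 / (1 + 0.096)^4 = €12,418.2609 / 1.442920 = €8,606.34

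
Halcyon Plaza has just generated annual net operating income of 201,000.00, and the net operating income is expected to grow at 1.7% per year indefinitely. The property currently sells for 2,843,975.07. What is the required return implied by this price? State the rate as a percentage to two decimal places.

D₁ = 201,000.00 × 1.017 = 204,417.0000
P = D₁/(r − g) ⇒ r = D₁/P + g = 204,417.0000/2,843,975.07 + 0.017 = 0.071877 + 0.017 = 0.088877

8.89%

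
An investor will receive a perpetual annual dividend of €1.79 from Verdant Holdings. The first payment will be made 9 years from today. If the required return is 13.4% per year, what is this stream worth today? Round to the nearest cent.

€4.88

Value at end of year 8: C / r = €1.79 / 0.134 = €13.3582
Discount to today: PV = €13.3582 / (1 + 0.134)^8 = €13.3582 / 2.734667 = €4.88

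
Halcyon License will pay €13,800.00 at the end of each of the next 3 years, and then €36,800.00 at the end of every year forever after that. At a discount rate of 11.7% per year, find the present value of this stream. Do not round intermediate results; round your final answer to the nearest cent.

€259001.76

PV of 3-year annuity: €13,800.00 × [1 − (1+0.117)^−3] / 0.117 = 33316.89310
Perpetuity value at year 3: €36,800.00 / 0.117 = 314529.91453
PV of perpetuity: 314529.91453 / (1+0.117)^3 = 225684.86626
Total PV = 33316.89310 + 225684.86626 = 259001.75936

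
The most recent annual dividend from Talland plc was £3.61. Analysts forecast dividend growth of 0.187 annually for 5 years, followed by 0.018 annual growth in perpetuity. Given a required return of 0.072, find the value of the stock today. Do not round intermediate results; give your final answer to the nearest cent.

£138.04

D_1 = 4.28507
D_2 = 5.08638
D_3 = 6.03753
D_4 = 7.16655
D_5 = 8.50669
Terminal value at year 5: TV = D_5×(1+g_2)/(r−g_2) = 8.65981/0.054 = 160.36693
P_0 = D_1/(1+r)^1 + D_2/(1+r)^2 + D_3/(1+r)^3 + D_4/(1+r)^4 + D_5/(1+r)^5 + TV/(1+r)^5
    = 3.99727 + 4.42608 + 4.90089 + 5.42664 + 6.00879 + 113.27678 = 138.03644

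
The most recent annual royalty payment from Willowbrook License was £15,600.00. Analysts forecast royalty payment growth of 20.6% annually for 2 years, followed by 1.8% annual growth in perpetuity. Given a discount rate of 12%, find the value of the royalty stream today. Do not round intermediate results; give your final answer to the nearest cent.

£215407.82

D_1 = 18813.60000
D_2 = 22689.20160
Terminal value at year 2: TV = D_2×(1+g_2)/(r−g_2) = 23097.60723/0.102 = 226447.12969
P_0 = D_1/(1+r)^1 + D_2/(1+r)^2 + TV/(1+r)^2
    = 16797.85714 + 18087.69260 + 180522.26538 = 215407.81513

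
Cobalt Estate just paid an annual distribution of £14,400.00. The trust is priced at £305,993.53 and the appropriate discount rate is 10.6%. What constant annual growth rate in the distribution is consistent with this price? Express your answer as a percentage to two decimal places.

P = D₀(1+g)/(r−g) ⇒ P(r−g) = D₀(1+g) ⇒ g(P+D₀) = P·r − D₀
g = (P·r − D₀)/(P + D₀) = (£305,993.53×0.106 − £14,400.00) / (£305,993.53 + £14,400.00) = 0.056291

5.63%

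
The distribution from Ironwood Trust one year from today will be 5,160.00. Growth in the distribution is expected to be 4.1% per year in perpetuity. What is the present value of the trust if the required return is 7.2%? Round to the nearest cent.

Growing perpetuity: P = D₁ / (r − g) = 5,160.0000 / (0.072 − 0.041) = 166,451.61

166451.61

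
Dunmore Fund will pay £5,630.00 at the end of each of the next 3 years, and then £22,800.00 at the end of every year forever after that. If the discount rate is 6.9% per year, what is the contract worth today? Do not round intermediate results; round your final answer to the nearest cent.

PV of 3-year annuity: £5,630.00 × [1 − (1+0.069)^−3] / 0.069 = 14801.93523
Perpetuity value at year 3: £22,800.00 / 0.069 = 330434.78261
PV of perpetuity: 330434.78261 / (1+0.069)^3 = 270490.88861
Total PV = 14801.93523 + 270490.88861 = 285292.82384

£285292.82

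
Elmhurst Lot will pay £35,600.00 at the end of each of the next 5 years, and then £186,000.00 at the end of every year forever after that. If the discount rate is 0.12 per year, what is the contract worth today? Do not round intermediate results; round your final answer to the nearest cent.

PV of 5-year annuity: £35,600.00 × [1 − (1+0.12)^−5] / 0.12 = 128330.03280
Perpetuity value at year 5: £186,000.00 / 0.12 = 1550000.00000
PV of perpetuity: 1550000.00000 / (1+0.12)^5 = 879511.62636
Total PV = 128330.03280 + 879511.62636 = 1007841.65917

£1007841.66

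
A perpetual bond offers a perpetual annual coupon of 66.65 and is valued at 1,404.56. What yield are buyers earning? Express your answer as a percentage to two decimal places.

P = C/r ⇒ r = C/P = 66.65/1,404.56 = 0.047453

4.75%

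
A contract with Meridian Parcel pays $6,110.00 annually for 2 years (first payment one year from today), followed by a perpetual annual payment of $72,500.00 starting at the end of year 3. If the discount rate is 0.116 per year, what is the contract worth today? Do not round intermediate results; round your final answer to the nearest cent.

$512204.98

PV of 2-year annuity: $6,110.00 × [1 − (1+0.116)^−2] / 0.116 = 10380.74408
Perpetuity value at year 2: $72,500.00 / 0.116 = 625000.00000
PV of perpetuity: 625000.00000 / (1+0.116)^2 = 501824.23145
Total PV = 10380.74408 + 501824.23145 = 512204.97553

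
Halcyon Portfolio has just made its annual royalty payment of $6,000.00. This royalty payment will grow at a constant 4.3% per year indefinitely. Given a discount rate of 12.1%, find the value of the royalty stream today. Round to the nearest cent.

$80230.77

D₁ = D₀ × (1 + g) = $6,000.00 × 1.043 = $6,258.0000
Growing perpetuity: P = D₁ / (r − g) = $6,258.0000 / (0.121 − 0.043) = $80,230.77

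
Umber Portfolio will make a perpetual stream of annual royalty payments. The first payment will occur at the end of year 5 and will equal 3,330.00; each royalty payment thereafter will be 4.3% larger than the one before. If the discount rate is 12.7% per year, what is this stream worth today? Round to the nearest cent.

24573.63

Value at end of year 4: C₁ / (r − g) = 3,330.00 / (0.127 − 0.043) = 39,642.8571
Discount to today: PV = 39,642.8571 / (1 + 0.127)^4 = 39,642.8571 / 1.613228 = 24,573.63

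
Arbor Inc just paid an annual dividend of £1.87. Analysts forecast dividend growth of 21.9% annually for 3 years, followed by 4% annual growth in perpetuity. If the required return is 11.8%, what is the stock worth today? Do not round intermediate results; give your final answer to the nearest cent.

D_1 = 2.27953
D_2 = 2.77875
D_3 = 3.38729
Terminal value at year 3: TV = D_3×(1+g_2)/(r−g_2) = 3.52278/0.078 = 45.16390
P_0 = D_1/(1+r)^1 + D_2/(1+r)^2 + D_3/(1+r)^3 + TV/(1+r)^3
    = 2.03894 + 2.22313 + 2.42397 + 32.31961 = 39.00564

£39.01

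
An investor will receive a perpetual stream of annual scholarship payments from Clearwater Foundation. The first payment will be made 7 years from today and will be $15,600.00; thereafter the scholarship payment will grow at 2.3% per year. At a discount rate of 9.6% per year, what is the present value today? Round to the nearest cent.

Value at end of year 6: C₁ / (r − g) = $15,600.00 / (0.096 − 0.023) = $213,698.6301
Discount to today: PV = $213,698.6301 / (1 + 0.096)^6 = $213,698.6301 / 1.733258 = $123,293.00

$123293.00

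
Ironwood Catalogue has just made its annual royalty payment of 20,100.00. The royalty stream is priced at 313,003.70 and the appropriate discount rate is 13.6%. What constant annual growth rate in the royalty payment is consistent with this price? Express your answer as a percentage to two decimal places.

P = D₀(1+g)/(r−g) ⇒ P(r−g) = D₀(1+g) ⇒ g(P+D₀) = P·r − D₀
g = (P·r − D₀)/(P + D₀) = (313,003.70×0.136 − 20,100.00) / (313,003.70 + 20,100.00) = 0.067452

6.75%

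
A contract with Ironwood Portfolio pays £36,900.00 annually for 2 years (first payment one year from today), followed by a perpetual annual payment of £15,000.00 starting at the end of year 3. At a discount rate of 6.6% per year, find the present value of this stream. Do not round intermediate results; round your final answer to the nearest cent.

£267088.95

PV of 2-year annuity: £36,900.00 × [1 − (1+0.066)^−2] / 0.066 = 67087.60283
Perpetuity value at year 2: £15,000.00 / 0.066 = 227272.72727
PV of perpetuity: 227272.72727 / (1+0.066)^2 = 200001.34401
Total PV = 67087.60283 + 200001.34401 = 267088.94684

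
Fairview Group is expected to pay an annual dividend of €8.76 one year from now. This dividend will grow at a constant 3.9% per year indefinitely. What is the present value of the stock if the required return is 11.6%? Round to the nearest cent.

€113.77

Growing perpetuity: P = D₁ / (r − g) = €8.7600 / (0.116 − 0.039) = €113.77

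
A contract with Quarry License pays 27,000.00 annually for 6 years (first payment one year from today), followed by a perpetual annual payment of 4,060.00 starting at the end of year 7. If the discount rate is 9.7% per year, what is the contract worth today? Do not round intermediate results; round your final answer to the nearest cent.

PV of 6-year annuity: 27,000.00 × [1 − (1+0.097)^−6] / 0.097 = 118633.10346
Perpetuity value at year 6: 4,060.00 / 0.097 = 41855.67010
PV of perpetuity: 41855.67010 / (1+0.097)^6 = 24016.76640
Total PV = 118633.10346 + 24016.76640 = 142649.86986

142649.87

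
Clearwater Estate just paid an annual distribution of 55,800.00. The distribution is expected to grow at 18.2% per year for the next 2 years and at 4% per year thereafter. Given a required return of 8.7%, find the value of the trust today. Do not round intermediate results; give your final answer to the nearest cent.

1586631.81

D_1 = 65955.60000
D_2 = 77959.51920
Terminal value at year 2: TV = D_2×(1+g_2)/(r−g_2) = 81077.89997/0.047 = 1725061.70145
P_0 = D_1/(1+r)^1 + D_2/(1+r)^2 + TV/(1+r)^2
    = 60676.72493 + 65979.65857 + 1459975.42373 = 1586631.80724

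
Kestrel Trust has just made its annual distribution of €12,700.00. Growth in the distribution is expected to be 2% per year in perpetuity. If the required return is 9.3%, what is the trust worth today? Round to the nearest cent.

€177452.05

D₁ = D₀ × (1 + g) = €12,700.00 × 1.02 = €12,954.0000
Growing perpetuity: P = D₁ / (r − g) = €12,954.0000 / (0.093 − 0.02) = €177,452.05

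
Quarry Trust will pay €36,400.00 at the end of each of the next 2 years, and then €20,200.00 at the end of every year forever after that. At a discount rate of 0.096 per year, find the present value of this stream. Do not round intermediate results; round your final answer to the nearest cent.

€238684.02

PV of 2-year annuity: €36,400.00 × [1 − (1+0.096)^−2] / 0.096 = 63514.30550
Perpetuity value at year 2: €20,200.00 / 0.096 = 210416.66667
PV of perpetuity: 210416.66667 / (1+0.096)^2 = 175169.71691
Total PV = 63514.30550 + 175169.71691 = 238684.02241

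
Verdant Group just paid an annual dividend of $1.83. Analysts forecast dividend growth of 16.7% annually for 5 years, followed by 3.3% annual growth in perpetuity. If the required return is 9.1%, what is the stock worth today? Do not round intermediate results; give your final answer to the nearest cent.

$56.89

D_1 = 2.13561
D_2 = 2.49226
D_3 = 2.90846
D_4 = 3.39418
D_5 = 3.96100
Terminal value at year 5: TV = D_5×(1+g_2)/(r−g_2) = 4.09172/0.058 = 70.54686
P_0 = D_1/(1+r)^1 + D_2/(1+r)^2 + D_3/(1+r)^3 + D_4/(1+r)^4 + D_5/(1+r)^5 + TV/(1+r)^5
    = 1.95748 + 2.09384 + 2.23970 + 2.39572 + 2.56260 + 45.64087 = 56.89021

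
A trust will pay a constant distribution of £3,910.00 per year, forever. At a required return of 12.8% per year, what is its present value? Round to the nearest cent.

£30546.88

Level perpetuity: PV = C / r = £3,910.00 / 0.128 = £30,546.88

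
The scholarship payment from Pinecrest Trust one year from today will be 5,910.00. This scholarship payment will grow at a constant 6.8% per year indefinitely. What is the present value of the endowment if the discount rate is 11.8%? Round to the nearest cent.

118200.00

Growing perpetuity: P = D₁ / (r − g) = 5,910.0000 / (0.118 − 0.068) = 118,200.00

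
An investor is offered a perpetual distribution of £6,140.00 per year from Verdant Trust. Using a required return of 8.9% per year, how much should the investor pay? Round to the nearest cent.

Level perpetuity: PV = C / r = £6,140.00 / 0.089 = £68,988.76

£68988.76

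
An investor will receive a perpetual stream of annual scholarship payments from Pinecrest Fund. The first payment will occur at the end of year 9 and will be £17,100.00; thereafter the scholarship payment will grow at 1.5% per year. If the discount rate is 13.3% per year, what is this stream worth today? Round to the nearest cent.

Value at end of year 8: C₁ / (r − g) = £17,100.00 / (0.133 − 0.015) = £144,915.2542
Discount to today: PV = £144,915.2542 / (1 + 0.133)^8 = £144,915.2542 / 2.715434 = £53,367.25

£53367.25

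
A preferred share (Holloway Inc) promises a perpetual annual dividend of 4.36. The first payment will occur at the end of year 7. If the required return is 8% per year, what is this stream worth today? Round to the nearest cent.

Value at end of year 6: C / r = 4.36 / 0.08 = 54.5000
Discount to today: PV = 54.5000 / (1 + 0.08)^6 = 54.5000 / 1.586874 = 34.34

34.34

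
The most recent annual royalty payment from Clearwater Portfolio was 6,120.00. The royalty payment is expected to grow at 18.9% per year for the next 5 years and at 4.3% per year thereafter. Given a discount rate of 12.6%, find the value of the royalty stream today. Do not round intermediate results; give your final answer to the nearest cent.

D_1 = 7276.68000
D_2 = 8651.97252
D_3 = 10287.19533
D_4 = 12231.47524
D_5 = 14543.22406
Terminal value at year 5: TV = D_5×(1+g_2)/(r−g_2) = 15168.58270/0.083 = 182754.00842
P_0 = D_1/(1+r)^1 + D_2/(1+r)^2 + D_3/(1+r)^3 + D_4/(1+r)^4 + D_5/(1+r)^5 + TV/(1+r)^5
    = 6462.41563 + 6823.98951 + 7205.79354 + 7608.95961 + 8034.68292 + 100965.95529 = 137101.79650

137101.80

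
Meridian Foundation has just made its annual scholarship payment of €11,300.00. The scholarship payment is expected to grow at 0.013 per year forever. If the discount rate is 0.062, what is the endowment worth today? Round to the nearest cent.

€233610.20

D₁ = D₀ × (1 + g) = €11,300.00 × 1.013 = €11,446.9000
Growing perpetuity: P = D₁ / (r − g) = €11,446.9000 / (0.062 − 0.013) = €233,610.20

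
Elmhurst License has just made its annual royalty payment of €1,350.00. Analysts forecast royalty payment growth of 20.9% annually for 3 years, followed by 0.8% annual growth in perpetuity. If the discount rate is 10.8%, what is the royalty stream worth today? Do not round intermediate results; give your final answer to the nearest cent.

D_1 = 1632.15000
D_2 = 1973.26935
D_3 = 2385.68264
Terminal value at year 3: TV = D_3×(1+g_2)/(r−g_2) = 2404.76811/0.1 = 24047.68105
P_0 = D_1/(1+r)^1 + D_2/(1+r)^2 + D_3/(1+r)^3 + TV/(1+r)^3
    = 1473.05957 + 1607.33666 + 1753.85381 + 17678.84638 = 22513.09641

€22513.10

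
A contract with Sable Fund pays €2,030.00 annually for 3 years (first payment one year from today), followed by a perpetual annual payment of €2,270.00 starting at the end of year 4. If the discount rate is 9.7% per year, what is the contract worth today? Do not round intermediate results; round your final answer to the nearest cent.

PV of 3-year annuity: €2,030.00 × [1 − (1+0.097)^−3] / 0.097 = 5075.09198
Perpetuity value at year 3: €2,270.00 / 0.097 = 23402.06186
PV of perpetuity: 23402.06186 / (1+0.097)^3 = 17726.95900
Total PV = 5075.09198 + 17726.95900 = 22802.05098

€22802.05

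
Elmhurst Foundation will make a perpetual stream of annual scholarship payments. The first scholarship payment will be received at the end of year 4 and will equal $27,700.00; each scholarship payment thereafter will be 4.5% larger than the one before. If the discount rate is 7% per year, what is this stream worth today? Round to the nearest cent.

Value at end of year 3: C₁ / (r − g) = $27,700.00 / (0.07 − 0.045) = $1,108,000.0000
Discount to today: PV = $1,108,000.0000 / (1 + 0.07)^3 = $1,108,000.0000 / 1.225043 = $904,458.05

$904458.05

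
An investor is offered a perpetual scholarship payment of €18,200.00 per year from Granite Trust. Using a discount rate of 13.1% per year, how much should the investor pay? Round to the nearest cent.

€138931.30

Level perpetuity: PV = C / r = €18,200.00 / 0.131 = €138,931.30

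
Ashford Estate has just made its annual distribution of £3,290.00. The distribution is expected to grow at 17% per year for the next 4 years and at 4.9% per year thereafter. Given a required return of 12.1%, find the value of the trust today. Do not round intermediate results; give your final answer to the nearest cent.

£71542.38

D_1 = 3849.30000
D_2 = 4503.68100
D_3 = 5269.30677
D_4 = 6165.08892
Terminal value at year 4: TV = D_4×(1+g_2)/(r−g_2) = 6467.17828/0.072 = 89821.92053
P_0 = D_1/(1+r)^1 + D_2/(1+r)^2 + D_3/(1+r)^3 + D_4/(1+r)^4 + TV/(1+r)^4
    = 3433.80910 + 3583.90423 + 3740.56017 + 3904.06369 + 56880.03911 = 71542.37631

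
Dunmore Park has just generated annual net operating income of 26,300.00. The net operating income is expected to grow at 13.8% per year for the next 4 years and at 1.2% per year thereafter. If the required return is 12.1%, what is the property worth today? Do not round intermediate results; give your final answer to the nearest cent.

D_1 = 29929.40000
D_2 = 34059.65720
D_3 = 38759.88989
D_4 = 44108.75470
Terminal value at year 4: TV = D_4×(1+g_2)/(r−g_2) = 44638.05976/0.109 = 409523.48399
P_0 = D_1/(1+r)^1 + D_2/(1+r)^2 + D_3/(1+r)^3 + D_4/(1+r)^4 + TV/(1+r)^4
    = 26698.84032 + 27103.72907 + 27514.75797 + 27932.02013 + 259332.15019 = 368581.49768

368581.50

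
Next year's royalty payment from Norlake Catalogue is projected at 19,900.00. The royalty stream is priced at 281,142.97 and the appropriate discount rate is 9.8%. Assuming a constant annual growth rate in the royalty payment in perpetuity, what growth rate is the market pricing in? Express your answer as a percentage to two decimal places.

P = D₁/(r−g) ⇒ g = r − D₁/P = 0.098 − 19,900.00/281,142.97 = 0.027218

2.72%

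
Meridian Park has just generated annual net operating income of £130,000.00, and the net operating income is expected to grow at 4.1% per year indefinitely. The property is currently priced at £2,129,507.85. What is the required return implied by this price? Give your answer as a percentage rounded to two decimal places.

D₁ = £130,000.00 × 1.041 = £135,330.0000
P = D₁/(r − g) ⇒ r = D₁/P + g = £135,330.0000/£2,129,507.85 + 0.041 = 0.063550 + 0.041 = 0.104550

10.45%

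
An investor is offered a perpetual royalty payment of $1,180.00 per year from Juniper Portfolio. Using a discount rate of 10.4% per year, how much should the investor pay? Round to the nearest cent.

$11346.15

Level perpetuity: PV = C / r = $1,180.00 / 0.104 = $11,346.15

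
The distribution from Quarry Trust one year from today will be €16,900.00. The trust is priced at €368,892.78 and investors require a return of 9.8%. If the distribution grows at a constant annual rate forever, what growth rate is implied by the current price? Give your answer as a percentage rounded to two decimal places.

5.22%

P = D₁/(r−g) ⇒ g = r − D₁/P = 0.098 − €16,900.00/€368,892.78 = 0.052187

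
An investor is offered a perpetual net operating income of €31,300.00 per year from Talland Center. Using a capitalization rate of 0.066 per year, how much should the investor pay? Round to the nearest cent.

€474242.42

Level perpetuity: PV = C / r = €31,300.00 / 0.066 = €474,242.42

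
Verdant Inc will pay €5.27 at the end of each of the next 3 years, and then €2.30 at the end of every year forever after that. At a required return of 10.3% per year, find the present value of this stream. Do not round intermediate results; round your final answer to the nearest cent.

PV of 3-year annuity: €5.27 × [1 − (1+0.103)^−3] / 0.103 = 13.03680
Perpetuity value at year 3: €2.30 / 0.103 = 22.33010
PV of perpetuity: 22.33010 / (1+0.103)^3 = 16.64041
Total PV = 13.03680 + 16.64041 = 29.67721

€29.68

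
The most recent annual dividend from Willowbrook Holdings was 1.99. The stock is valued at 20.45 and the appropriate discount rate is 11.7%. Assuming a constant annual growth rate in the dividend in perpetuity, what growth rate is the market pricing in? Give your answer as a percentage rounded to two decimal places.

P = D₀(1+g)/(r−g) ⇒ P(r−g) = D₀(1+g) ⇒ g(P+D₀) = P·r − D₀
g = (P·r − D₀)/(P + D₀) = (20.45×0.117 − 1.99) / (20.45 + 1.99) = 0.017943

1.79%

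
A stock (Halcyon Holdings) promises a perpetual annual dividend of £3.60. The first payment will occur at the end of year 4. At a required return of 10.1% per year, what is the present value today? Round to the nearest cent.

Value at end of year 3: C / r = £3.60 / 0.101 = £35.6436
Discount to today: PV = £35.6436 / (1 + 0.101)^3 = £35.6436 / 1.334633 = £26.71

£26.71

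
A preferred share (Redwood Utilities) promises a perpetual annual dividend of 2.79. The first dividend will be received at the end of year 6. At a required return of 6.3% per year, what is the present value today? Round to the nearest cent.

32.63

Value at end of year 5: C / r = 2.79 / 0.063 = 44.2857
Discount to today: PV = 44.2857 / (1 + 0.063)^5 = 44.2857 / 1.357270 = 32.63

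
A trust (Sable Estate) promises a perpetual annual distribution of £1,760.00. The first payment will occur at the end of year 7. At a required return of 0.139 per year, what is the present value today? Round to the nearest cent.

Value at end of year 6: C / r = £1,760.00 / 0.139 = £12,661.8705
Discount to today: PV = £12,661.8705 / (1 + 0.139)^6 = £12,661.8705 / 2.183445 = £5,799.03

£5799.03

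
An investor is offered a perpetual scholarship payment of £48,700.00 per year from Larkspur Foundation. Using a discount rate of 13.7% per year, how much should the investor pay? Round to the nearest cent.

Level perpetuity: PV = C / r = £48,700.00 / 0.137 = £355,474.45

£355474.45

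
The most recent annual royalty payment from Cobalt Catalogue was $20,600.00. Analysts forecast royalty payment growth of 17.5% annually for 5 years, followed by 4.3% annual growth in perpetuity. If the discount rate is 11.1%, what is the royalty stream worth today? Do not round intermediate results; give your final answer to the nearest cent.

$540309.99

D_1 = 24205.00000
D_2 = 28440.87500
D_3 = 33418.02812
D_4 = 39266.18305
D_5 = 46137.76508
Terminal value at year 5: TV = D_5×(1+g_2)/(r−g_2) = 48121.68898/0.068 = 707671.89674
P_0 = D_1/(1+r)^1 + D_2/(1+r)^2 + D_3/(1+r)^3 + D_4/(1+r)^4 + D_5/(1+r)^5 + TV/(1+r)^5
    = 21786.67867 + 23041.71686 + 24369.05249 + 25772.85029 + 27257.51493 + 418082.17759 = 540309.99084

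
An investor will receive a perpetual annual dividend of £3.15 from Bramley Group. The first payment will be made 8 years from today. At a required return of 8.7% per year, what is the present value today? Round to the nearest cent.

£20.19

Value at end of year 7: C / r = £3.15 / 0.087 = £36.2069
Discount to today: PV = £36.2069 / (1 + 0.087)^7 = £36.2069 / 1.793109 = £20.19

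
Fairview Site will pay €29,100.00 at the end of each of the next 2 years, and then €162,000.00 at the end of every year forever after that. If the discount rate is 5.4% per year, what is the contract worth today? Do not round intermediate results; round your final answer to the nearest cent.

PV of 2-year annuity: €29,100.00 × [1 − (1+0.054)^−2] / 0.054 = 53803.70793
Perpetuity value at year 2: €162,000.00 / 0.054 = 3000000.00000
PV of perpetuity: 3000000.00000 / (1+0.054)^2 = 2700474.20327
Total PV = 53803.70793 + 2700474.20327 = 2754277.91120

€2754277.91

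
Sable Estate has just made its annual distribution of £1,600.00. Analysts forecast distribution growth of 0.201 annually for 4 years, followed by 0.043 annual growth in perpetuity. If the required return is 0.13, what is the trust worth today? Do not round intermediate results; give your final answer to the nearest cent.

D_1 = 1921.60000
D_2 = 2307.84160
D_3 = 2771.71776
D_4 = 3328.83303
Terminal value at year 4: TV = D_4×(1+g_2)/(r−g_2) = 3471.97285/0.087 = 39907.73393
P_0 = D_1/(1+r)^1 + D_2/(1+r)^2 + D_3/(1+r)^3 + D_4/(1+r)^4 + TV/(1+r)^4
    = 1700.53097 + 1807.37849 + 1920.93944 + 2041.63564 + 24476.16060 = 31946.64515

£31946.65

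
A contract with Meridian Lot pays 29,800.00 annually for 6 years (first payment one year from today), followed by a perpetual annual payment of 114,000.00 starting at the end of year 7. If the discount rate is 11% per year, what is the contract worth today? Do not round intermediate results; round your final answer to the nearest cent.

PV of 6-year annuity: 29,800.00 × [1 − (1+0.11)^−6] / 0.11 = 126070.02804
Perpetuity value at year 6: 114,000.00 / 0.11 = 1036363.63636
PV of perpetuity: 1036363.63636 / (1+0.11)^6 = 554082.32104
Total PV = 126070.02804 + 554082.32104 = 680152.34908

680152.35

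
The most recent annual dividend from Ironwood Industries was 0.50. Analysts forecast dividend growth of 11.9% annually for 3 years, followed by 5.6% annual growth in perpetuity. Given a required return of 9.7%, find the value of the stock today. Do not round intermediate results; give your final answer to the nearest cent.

D_1 = 0.55950
D_2 = 0.62608
D_3 = 0.70058
Terminal value at year 3: TV = D_3×(1+g_2)/(r−g_2) = 0.73982/0.041 = 18.04431
P_0 = D_1/(1+r)^1 + D_2/(1+r)^2 + D_3/(1+r)^3 + TV/(1+r)^3
    = 0.51003 + 0.52026 + 0.53069 + 13.66849 = 15.22946

15.23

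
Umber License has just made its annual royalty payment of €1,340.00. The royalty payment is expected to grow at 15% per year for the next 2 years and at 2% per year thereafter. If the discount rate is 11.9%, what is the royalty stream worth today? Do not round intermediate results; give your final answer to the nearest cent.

D_1 = 1541.00000
D_2 = 1772.15000
Terminal value at year 2: TV = D_2×(1+g_2)/(r−g_2) = 1807.59300/0.099 = 18258.51515
P_0 = D_1/(1+r)^1 + D_2/(1+r)^2 + TV/(1+r)^2
    = 1377.12243 + 1415.27328 + 14581.60345 = 17373.99915

€17374.00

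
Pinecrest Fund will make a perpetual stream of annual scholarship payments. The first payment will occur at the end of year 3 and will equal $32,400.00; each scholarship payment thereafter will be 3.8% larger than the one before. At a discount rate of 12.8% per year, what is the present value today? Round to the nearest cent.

Value at end of year 2: C₁ / (r − g) = $32,400.00 / (0.128 − 0.038) = $360,000.0000
Discount to today: PV = $360,000.0000 / (1 + 0.128)^2 = $360,000.0000 / 1.272384 = $282,933.45

$282933.45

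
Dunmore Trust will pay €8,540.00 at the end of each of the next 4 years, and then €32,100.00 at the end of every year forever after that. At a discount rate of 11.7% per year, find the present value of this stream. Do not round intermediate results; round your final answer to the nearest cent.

€202344.52

PV of 4-year annuity: €8,540.00 × [1 − (1+0.117)^−4] / 0.117 = 26103.71123
Perpetuity value at year 4: €32,100.00 / 0.117 = 274358.97436
PV of perpetuity: 274358.97436 / (1+0.117)^4 = 176240.80920
Total PV = 26103.71123 + 176240.80920 = 202344.52043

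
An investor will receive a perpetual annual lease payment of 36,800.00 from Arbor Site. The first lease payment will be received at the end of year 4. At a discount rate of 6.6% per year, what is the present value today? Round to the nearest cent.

460290.77

Value at end of year 3: C / r = 36,800.00 / 0.066 = 557,575.7576
Discount to today: PV = 557,575.7576 / (1 + 0.066)^3 = 557,575.7576 / 1.211355 = 460,290.77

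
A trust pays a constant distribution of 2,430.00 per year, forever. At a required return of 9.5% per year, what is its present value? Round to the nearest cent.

25578.95

Level perpetuity: PV = C / r = 2,430.00 / 0.095 = 25,578.95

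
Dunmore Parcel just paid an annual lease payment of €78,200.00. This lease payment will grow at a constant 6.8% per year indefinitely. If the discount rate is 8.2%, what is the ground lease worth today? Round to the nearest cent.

D₁ = D₀ × (1 + g) = €78,200.00 × 1.068 = €83,517.6000
Growing perpetuity: P = D₁ / (r − g) = €83,517.6000 / (0.082 − 0.068) = €5,965,542.86

€5965542.86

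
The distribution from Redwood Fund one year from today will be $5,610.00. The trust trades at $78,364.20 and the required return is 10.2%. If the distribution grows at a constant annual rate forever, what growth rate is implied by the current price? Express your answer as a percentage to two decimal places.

P = D₁/(r−g) ⇒ g = r − D₁/P = 0.102 − $5,610.00/$78,364.20 = 0.030411

3.04%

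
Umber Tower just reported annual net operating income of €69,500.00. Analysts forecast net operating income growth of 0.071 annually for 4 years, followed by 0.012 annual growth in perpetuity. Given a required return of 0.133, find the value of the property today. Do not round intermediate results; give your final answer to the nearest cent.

D_1 = 74434.50000
D_2 = 79719.34950
D_3 = 85379.42331
D_4 = 91441.36237
Terminal value at year 4: TV = D_4×(1+g_2)/(r−g_2) = 92538.65872/0.121 = 764782.30346
P_0 = D_1/(1+r)^1 + D_2/(1+r)^2 + D_3/(1+r)^3 + D_4/(1+r)^4 + TV/(1+r)^4
    = 65696.82259 + 62101.76258 + 58703.43135 + 55491.06353 + 464107.07677 = 706100.15682

€706100.16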